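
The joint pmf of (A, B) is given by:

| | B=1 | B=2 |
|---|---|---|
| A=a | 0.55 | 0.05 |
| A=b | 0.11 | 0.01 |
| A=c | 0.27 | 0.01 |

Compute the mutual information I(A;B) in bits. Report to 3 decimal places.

Marginals: p(A) = (0.6000, 0.1200, 0.2800), p(B) = (0.9300, 0.0700).
I(A;B) = Σ p(x,y)·log₂[p(x,y)/(p(x)p(y))].
  (a,1): 0.55·log₂(0.9857) = -0.0115
  (a,2): 0.05·log₂(1.1905) = 0.0126
  (b,1): 0.11·log₂(0.9857) = -0.0023
  (b,2): 0.01·log₂(1.1905) = 0.0025
  (c,1): 0.27·log₂(1.0369) = 0.0141
  (c,2): 0.01·log₂(0.5102) = -0.0097
Sum = 0.006 bits.

0.006 bits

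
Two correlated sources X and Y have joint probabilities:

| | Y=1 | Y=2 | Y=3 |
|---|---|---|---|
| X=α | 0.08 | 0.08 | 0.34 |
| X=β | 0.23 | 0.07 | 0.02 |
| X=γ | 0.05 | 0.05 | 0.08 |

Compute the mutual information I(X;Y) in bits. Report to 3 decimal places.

Marginals: p(X) = (0.5000, 0.3200, 0.1800), p(Y) = (0.3600, 0.2000, 0.4400).
I(X;Y) = Σ p(x,y)·log₂[p(x,y)/(p(x)p(y))].
  (α,1): 0.08·log₂(0.4444) = -0.0936
  (α,2): 0.08·log₂(0.8000) = -0.0258
  (α,3): 0.34·log₂(1.5455) = 0.2135
  (β,1): 0.23·log₂(1.9965) = 0.2294
  (β,2): 0.07·log₂(1.0938) = 0.0090
  (β,3): 0.02·log₂(0.1420) = -0.0563
  (γ,1): 0.05·log₂(0.7716) = -0.0187
  (γ,2): 0.05·log₂(1.3889) = 0.0237
  (γ,3): 0.08·log₂(1.0101) = 0.0012
Sum = 0.282 bits.

0.282 bits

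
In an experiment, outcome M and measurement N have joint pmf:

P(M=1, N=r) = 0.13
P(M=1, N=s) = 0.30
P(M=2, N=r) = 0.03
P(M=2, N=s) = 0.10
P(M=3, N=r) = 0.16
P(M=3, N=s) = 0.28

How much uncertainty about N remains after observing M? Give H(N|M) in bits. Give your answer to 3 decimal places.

0.898 bits

Marginals: p(M) = (0.4300, 0.1300, 0.4400), p(N) = (0.3200, 0.6800).
H(N|M) = Σ p(M) · H(N|M=·).
  M=1: p=0.4300, H(N|M=1) = 0.8841
  M=2: p=0.1300, H(N|M=2) = 0.7793
  M=3: p=0.4400, H(N|M=3) = 0.9457
Weighted sum = 0.898 bits.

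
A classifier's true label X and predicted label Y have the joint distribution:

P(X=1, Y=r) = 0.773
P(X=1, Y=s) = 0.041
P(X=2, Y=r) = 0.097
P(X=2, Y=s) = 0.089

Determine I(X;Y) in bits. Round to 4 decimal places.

Marginals: p(X) = (0.8140, 0.1860), p(Y) = (0.8700, 0.1300).
I(X;Y) = Σ p(x,y)·log₂[p(x,y)/(p(x)p(y))].
  (1,r): 0.773·log₂(1.0915) = 0.09767
  (1,s): 0.041·log₂(0.3875) = -0.05608
  (2,r): 0.097·log₂(0.5994) = -0.07162
  (2,s): 0.089·log₂(3.6807) = 0.16732
Sum = 0.1373 bits.

0.1373 bits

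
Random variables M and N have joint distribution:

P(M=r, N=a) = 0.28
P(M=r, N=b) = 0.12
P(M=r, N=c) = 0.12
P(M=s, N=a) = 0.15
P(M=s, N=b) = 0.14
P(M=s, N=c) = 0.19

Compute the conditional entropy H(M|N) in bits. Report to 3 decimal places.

0.959 bits

Chain rule: H(M|N) = H(M,N) − H(N).
Marginals: p(M) = (0.5200, 0.4800), p(N) = (0.4300, 0.2600, 0.3100).
H(M,N) = 2.5112 bits; H(N) = 1.5526 bits.
H(M|N) = 2.5112 − 1.5526 = 0.959 bits.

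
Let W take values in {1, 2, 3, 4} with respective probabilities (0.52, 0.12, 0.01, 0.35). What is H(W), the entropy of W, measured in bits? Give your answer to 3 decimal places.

1.454 bits

H(W) = −Σ p·log₂ p.
  −(0.52)·log₂(0.52) = 0.4906
  −(0.12)·log₂(0.12) = 0.3671
  −(0.01)·log₂(0.01) = 0.0664
  −(0.35)·log₂(0.35) = 0.5301
Sum: 0.4906 + 0.3671 + 0.0664 + 0.5301 = 1.454 bits.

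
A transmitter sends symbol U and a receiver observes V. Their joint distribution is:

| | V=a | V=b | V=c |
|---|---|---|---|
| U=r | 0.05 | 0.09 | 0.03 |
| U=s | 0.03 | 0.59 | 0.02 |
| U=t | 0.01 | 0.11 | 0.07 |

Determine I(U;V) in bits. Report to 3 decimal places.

Marginals: p(U) = (0.1700, 0.6400, 0.1900), p(V) = (0.0900, 0.7900, 0.1200).
I(U;V) = Σ p(x,y)·log₂[p(x,y)/(p(x)p(y))].
  (r,a): 0.05·log₂(3.2680) = 0.0854
  (r,b): 0.09·log₂(0.6701) = -0.0520
  (r,c): 0.03·log₂(1.4706) = 0.0167
  (s,a): 0.03·log₂(0.5208) = -0.0282
  (s,b): 0.59·log₂(1.1669) = 0.1314
  (s,c): 0.02·log₂(0.2604) = -0.0388
  (t,a): 0.01·log₂(0.5848) = -0.0077
  (t,b): 0.11·log₂(0.7328) = -0.0493
  (t,c): 0.07·log₂(3.0702) = 0.1133
Sum = 0.171 bits.

0.171 bits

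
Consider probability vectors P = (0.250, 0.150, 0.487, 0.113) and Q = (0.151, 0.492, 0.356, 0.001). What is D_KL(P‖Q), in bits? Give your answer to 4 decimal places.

D(P‖Q) = Σ p·log₂(p/q).
  0.250·log₂(0.250/0.151) = 0.18184
  0.150·log₂(0.150/0.492) = -0.25705
  0.487·log₂(0.487/0.356) = 0.22015
  0.113·log₂(0.113/0.001) = 0.77068
D(P‖Q) = 0.9156 bits.

0.9156 bits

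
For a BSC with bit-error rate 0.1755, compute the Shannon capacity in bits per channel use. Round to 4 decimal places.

Binary symmetric channel: C = 1 − h₂(ε) where h₂ is the binary entropy function.
h₂(0.1755) = −0.1755·log₂0.1755 − 0.8245·log₂0.8245 = 0.6701.
C = 1 − 0.6701 = 0.3299 bits per channel use.

0.3299 bits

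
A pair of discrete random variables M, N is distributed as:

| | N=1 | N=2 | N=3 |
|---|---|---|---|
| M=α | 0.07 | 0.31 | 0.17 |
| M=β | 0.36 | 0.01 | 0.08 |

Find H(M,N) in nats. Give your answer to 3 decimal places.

1.466 nats

H(M,N) = −Σ p(x,y)·ln p(x,y) over all 6 cells.
  cell (α,1): −0.07·ln0.07 = 0.1861
  cell (α,2): −0.31·ln0.31 = 0.3631
  cell (α,3): −0.17·ln0.17 = 0.3012
  cell (β,1): −0.36·ln0.36 = 0.3678
  cell (β,2): −0.01·ln0.01 = 0.0461
  cell (β,3): −0.08·ln0.08 = 0.2021
Sum = 1.466 nats.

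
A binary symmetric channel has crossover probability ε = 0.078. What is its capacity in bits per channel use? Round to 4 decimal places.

0.6049 bits

Binary symmetric channel: C = 1 − h₂(ε) where h₂ is the binary entropy function.
h₂(0.078) = −0.078·log₂0.078 − 0.922·log₂0.922 = 0.3951.
C = 1 − 0.3951 = 0.6049 bits per channel use.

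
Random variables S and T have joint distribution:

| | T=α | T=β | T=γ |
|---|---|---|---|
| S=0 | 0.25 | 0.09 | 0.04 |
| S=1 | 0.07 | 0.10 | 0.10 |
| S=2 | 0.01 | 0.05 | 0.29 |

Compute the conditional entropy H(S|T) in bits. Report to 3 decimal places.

1.186 bits

Chain rule: H(S|T) = H(S,T) − H(T).
Marginals: p(S) = (0.3800, 0.2700, 0.3500), p(T) = (0.3300, 0.2400, 0.4300).
H(S,T) = 2.7318 bits; H(T) = 1.5455 bits.
H(S|T) = 2.7318 − 1.5455 = 1.186 bits.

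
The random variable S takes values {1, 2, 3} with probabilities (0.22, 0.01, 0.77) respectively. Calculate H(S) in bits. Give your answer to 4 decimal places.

H(S) = −Σ p·log₂ p.
  −(0.22)·log₂(0.22) = 0.48057
  −(0.01)·log₂(0.01) = 0.06644
  −(0.77)·log₂(0.77) = 0.29034
Sum: 0.48057 + 0.06644 + 0.29034 = 0.8374 bits.

0.8374 bits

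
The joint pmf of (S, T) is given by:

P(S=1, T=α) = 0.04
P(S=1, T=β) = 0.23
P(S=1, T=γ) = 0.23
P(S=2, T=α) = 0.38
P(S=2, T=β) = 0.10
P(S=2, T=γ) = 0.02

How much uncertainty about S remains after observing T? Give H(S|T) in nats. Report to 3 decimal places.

0.404 nats

Chain rule: H(S|T) = H(S,T) − H(T).
Marginals: p(S) = (0.5000, 0.5000), p(T) = (0.4200, 0.3300, 0.2500).
H(S,T) = 1.4810 nats; H(T) = 1.0768 nats.
H(S|T) = 1.4810 − 1.0768 = 0.404 nats.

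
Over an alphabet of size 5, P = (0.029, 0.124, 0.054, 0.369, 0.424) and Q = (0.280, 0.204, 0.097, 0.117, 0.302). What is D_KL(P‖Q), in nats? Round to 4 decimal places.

D(P‖Q) = Σ p·ln(p/q).
  0.029·ln(0.029/0.280) = -0.06576
  0.124·ln(0.124/0.204) = -0.06173
  0.054·ln(0.054/0.097) = -0.03163
  0.369·ln(0.369/0.117) = 0.42384
  0.424·ln(0.424/0.302) = 0.14387
D(P‖Q) = 0.4086 nats.

0.4086 nats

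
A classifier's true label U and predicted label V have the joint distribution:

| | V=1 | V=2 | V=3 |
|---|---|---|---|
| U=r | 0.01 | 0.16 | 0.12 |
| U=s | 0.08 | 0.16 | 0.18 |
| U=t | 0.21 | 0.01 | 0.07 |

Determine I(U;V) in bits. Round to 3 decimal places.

Marginals: p(U) = (0.2900, 0.4200, 0.2900), p(V) = (0.3000, 0.3300, 0.3700).
I(U;V) = Σ p(x,y)·log₂[p(x,y)/(p(x)p(y))].
  (r,1): 0.01·log₂(0.1149) = -0.0312
  (r,2): 0.16·log₂(1.6719) = 0.1186
  (r,3): 0.12·log₂(1.1184) = 0.0194
  (s,1): 0.08·log₂(0.6349) = -0.0524
  (s,2): 0.16·log₂(1.1544) = 0.0331
  (s,3): 0.18·log₂(1.1583) = 0.0382
  (t,1): 0.21·log₂(2.4138) = 0.2670
  (t,2): 0.01·log₂(0.1045) = -0.0326
  (t,3): 0.07·log₂(0.6524) = -0.0431
Sum = 0.317 bits.

0.317 bits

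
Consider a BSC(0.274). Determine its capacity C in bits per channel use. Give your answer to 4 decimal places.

0.1529 bits

Binary symmetric channel: C = 1 − h₂(ε) where h₂ is the binary entropy function.
h₂(0.274) = −0.274·log₂0.274 − 0.726·log₂0.726 = 0.8471.
C = 1 − 0.8471 = 0.1529 bits per channel use.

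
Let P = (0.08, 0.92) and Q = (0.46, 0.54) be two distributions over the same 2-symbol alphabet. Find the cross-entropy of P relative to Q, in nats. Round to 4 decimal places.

H(P,Q) = −Σ p·ln q.
  −0.08·ln(0.46) = 0.06212
  −0.92·ln(0.54) = 0.56689
H(P,Q) = 0.6290 nats.

0.6290 nats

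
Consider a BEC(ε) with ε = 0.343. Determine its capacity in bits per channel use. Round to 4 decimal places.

0.6570 bits

Binary erasure channel: capacity C = 1 − ε.
C = 1 − 0.343 = 0.6570 bits per channel use.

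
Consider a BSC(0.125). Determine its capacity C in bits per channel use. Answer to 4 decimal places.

Binary symmetric channel: C = 1 − h₂(ε) where h₂ is the binary entropy function.
h₂(0.125) = −0.125·log₂0.125 − 0.875·log₂0.875 = 0.5436.
C = 1 − 0.5436 = 0.4564 bits per channel use.

0.4564 bits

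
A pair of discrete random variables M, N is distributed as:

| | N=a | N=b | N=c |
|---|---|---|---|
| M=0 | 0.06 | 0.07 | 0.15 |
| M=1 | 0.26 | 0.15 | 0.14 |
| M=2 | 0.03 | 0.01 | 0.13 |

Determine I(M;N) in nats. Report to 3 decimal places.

Marginals: p(M) = (0.2800, 0.5500, 0.1700), p(N) = (0.3500, 0.2300, 0.4200).
I(M;N) = Σ p(x,y)·ln[p(x,y)/(p(x)p(y))].
  (0,a): 0.06·ln(0.6122) = -0.0294
  (0,b): 0.07·ln(1.0870) = 0.0058
  (0,c): 0.15·ln(1.2755) = 0.0365
  (1,a): 0.26·ln(1.3506) = 0.0782
  (1,b): 0.15·ln(1.1858) = 0.0256
  (1,c): 0.14·ln(0.6061) = -0.0701
  (2,a): 0.03·ln(0.5042) = -0.0205
  (2,b): 0.01·ln(0.2558) = -0.0136
  (2,c): 0.13·ln(1.8207) = 0.0779
Sum = 0.090 nats.

0.090 nats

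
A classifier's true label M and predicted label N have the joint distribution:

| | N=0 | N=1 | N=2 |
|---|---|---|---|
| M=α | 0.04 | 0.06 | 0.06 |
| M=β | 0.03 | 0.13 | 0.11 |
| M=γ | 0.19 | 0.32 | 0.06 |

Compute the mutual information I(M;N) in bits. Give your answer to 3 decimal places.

Marginals: p(M) = (0.1600, 0.2700, 0.5700), p(N) = (0.2600, 0.5100, 0.2300).
I(M;N) = Σ p(x,y)·log₂[p(x,y)/(p(x)p(y))].
  (α,0): 0.04·log₂(0.9615) = -0.0023
  (α,1): 0.06·log₂(0.7353) = -0.0266
  (α,2): 0.06·log₂(1.6304) = 0.0423
  (β,0): 0.03·log₂(0.4274) = -0.0368
  (β,1): 0.13·log₂(0.9441) = -0.0108
  (β,2): 0.11·log₂(1.7713) = 0.0907
  (γ,0): 0.19·log₂(1.2821) = 0.0681
  (γ,1): 0.32·log₂(1.1008) = 0.0443
  (γ,2): 0.06·log₂(0.4577) = -0.0677
Sum = 0.101 bits.

0.101 bits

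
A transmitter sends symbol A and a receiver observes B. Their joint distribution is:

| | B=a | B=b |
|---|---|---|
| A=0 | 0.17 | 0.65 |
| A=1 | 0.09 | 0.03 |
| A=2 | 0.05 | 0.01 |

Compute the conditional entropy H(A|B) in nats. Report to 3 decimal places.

0.480 nats

Chain rule: H(A|B) = H(A,B) − H(B).
Marginals: p(A) = (0.8200, 0.1200, 0.0600), p(B) = (0.3100, 0.6900).
H(A,B) = 1.0990 nats; H(B) = 0.6191 nats.
H(A|B) = 1.0990 − 0.6191 = 0.480 nats.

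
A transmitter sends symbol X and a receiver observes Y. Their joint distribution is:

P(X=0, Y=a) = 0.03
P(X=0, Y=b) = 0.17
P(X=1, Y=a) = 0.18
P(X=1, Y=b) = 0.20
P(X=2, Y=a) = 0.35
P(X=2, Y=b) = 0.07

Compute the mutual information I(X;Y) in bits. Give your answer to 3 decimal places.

Marginals: p(X) = (0.2000, 0.3800, 0.4200), p(Y) = (0.5600, 0.4400).
I(X;Y) = Σ p(x,y)·log₂[p(x,y)/(p(x)p(y))].
  (0,a): 0.03·log₂(0.2679) = -0.0570
  (0,b): 0.17·log₂(1.9318) = 0.1615
  (1,a): 0.18·log₂(0.8459) = -0.0435
  (1,b): 0.20·log₂(1.1962) = 0.0517
  (2,a): 0.35·log₂(1.4881) = 0.2007
  (2,b): 0.07·log₂(0.3788) = -0.0980
Sum = 0.215 bits.

0.215 bits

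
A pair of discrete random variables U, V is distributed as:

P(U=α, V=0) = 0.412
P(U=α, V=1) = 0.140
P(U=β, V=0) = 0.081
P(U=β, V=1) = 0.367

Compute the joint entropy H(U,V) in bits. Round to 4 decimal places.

H(U,V) = −Σ p(x,y)·log₂ p(x,y) over all 4 cells.
  cell (α,0): −0.412·log₂0.412 = 0.52706
  cell (α,1): −0.140·log₂0.140 = 0.39711
  cell (β,0): −0.081·log₂0.081 = 0.29370
  cell (β,1): −0.367·log₂0.367 = 0.53074
Sum = 1.7486 bits.

1.7486 bits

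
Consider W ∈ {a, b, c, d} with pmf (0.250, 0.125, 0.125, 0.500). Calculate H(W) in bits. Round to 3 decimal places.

H(W) = −Σ p·log₂ p.
  −(0.250)·log₂(0.250) = 0.5000
  −(0.125)·log₂(0.125) = 0.3750
  −(0.125)·log₂(0.125) = 0.3750
  −(0.500)·log₂(0.500) = 0.5000
Sum: 0.5000 + 0.3750 + 0.3750 + 0.5000 = 1.750 bits.

1.750 bits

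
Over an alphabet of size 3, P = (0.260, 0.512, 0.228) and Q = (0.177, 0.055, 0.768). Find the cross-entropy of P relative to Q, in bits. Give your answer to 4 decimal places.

H(P,Q) = −Σ p·log₂ q.
  −0.260·log₂(0.177) = 0.64953
  −0.512·log₂(0.055) = 2.14243
  −0.228·log₂(0.768) = 0.08683
H(P,Q) = 2.8788 bits.

2.8788 bits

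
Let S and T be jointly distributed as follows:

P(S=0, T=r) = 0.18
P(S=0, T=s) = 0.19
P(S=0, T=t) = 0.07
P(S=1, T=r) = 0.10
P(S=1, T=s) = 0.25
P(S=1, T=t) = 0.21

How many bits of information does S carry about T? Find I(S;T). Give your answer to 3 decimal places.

0.065 bits

Marginals: p(S) = (0.4400, 0.5600), p(T) = (0.2800, 0.4400, 0.2800).
I(S;T) = H(S) + H(T) − H(S,T).
H(S) = 0.9896, H(T) = 1.5496, H(S,T) = 2.4741.
I(S;T) = 0.9896 + 1.5496 − 2.4741 = 0.065 bits.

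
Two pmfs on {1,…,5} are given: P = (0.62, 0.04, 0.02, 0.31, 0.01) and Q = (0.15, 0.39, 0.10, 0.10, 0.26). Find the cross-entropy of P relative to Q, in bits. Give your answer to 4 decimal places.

2.8669 bits

H(P,Q) = −Σ p·log₂ q.
  −0.62·log₂(0.15) = 1.69692
  −0.04·log₂(0.39) = 0.05434
  −0.02·log₂(0.10) = 0.06644
  −0.31·log₂(0.10) = 1.02980
  −0.01·log₂(0.26) = 0.01943
H(P,Q) = 2.8669 bits.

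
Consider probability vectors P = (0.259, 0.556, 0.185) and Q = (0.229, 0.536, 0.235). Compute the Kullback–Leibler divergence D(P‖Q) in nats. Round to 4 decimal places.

0.0080 nats

D(P‖Q) = Σ p·ln(p/q).
  0.259·ln(0.259/0.229) = 0.03188
  0.556·ln(0.556/0.536) = 0.02037
  0.185·ln(0.185/0.235) = -0.04426
D(P‖Q) = 0.0080 nats.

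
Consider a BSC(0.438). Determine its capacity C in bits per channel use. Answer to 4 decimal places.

0.0111 bits

Binary symmetric channel: C = 1 − h₂(ε) where h₂ is the binary entropy function.
h₂(0.438) = −0.438·log₂0.438 − 0.562·log₂0.562 = 0.9889.
C = 1 − 0.9889 = 0.0111 bits per channel use.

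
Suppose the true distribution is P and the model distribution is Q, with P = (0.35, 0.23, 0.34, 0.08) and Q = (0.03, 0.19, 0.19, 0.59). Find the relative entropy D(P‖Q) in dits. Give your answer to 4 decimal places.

D(P‖Q) = Σ p·log₁₀(p/q).
  0.35·log₁₀(0.35/0.03) = 0.37343
  0.23·log₁₀(0.23/0.19) = 0.01908
  0.34·log₁₀(0.34/0.19) = 0.08593
  0.08·log₁₀(0.08/0.59) = -0.06942
D(P‖Q) = 0.4090 dits.

0.4090 dits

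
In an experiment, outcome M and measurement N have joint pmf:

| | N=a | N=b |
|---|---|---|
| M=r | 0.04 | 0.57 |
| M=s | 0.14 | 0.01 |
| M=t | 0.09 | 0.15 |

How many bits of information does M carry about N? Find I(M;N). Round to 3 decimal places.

Marginals: p(M) = (0.6100, 0.1500, 0.2400), p(N) = (0.2700, 0.7300).
I(M;N) = Σ p(x,y)·log₂[p(x,y)/(p(x)p(y))].
  (r,a): 0.04·log₂(0.2429) = -0.0817
  (r,b): 0.57·log₂(1.2800) = 0.2030
  (s,a): 0.14·log₂(3.4568) = 0.2505
  (s,b): 0.01·log₂(0.0913) = -0.0345
  (t,a): 0.09·log₂(1.3889) = 0.0427
  (t,b): 0.15·log₂(0.8562) = -0.0336
Sum = 0.346 bits.

0.346 bits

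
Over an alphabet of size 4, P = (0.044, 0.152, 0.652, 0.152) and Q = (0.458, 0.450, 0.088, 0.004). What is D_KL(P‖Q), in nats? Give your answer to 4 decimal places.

D(P‖Q) = Σ p·ln(p/q).
  0.044·ln(0.044/0.458) = -0.10308
  0.152·ln(0.152/0.450) = -0.16498
  0.652·ln(0.652/0.088) = 1.30577
  0.152·ln(0.152/0.004) = 0.55291
D(P‖Q) = 1.5906 nats.

1.5906 nats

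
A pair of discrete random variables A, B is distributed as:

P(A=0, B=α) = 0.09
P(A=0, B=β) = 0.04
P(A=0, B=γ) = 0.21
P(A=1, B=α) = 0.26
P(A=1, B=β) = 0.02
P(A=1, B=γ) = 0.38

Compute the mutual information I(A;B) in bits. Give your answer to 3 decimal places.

Marginals: p(A) = (0.3400, 0.6600), p(B) = (0.3500, 0.0600, 0.5900).
I(A;B) = Σ p(x,y)·log₂[p(x,y)/(p(x)p(y))].
  (0,α): 0.09·log₂(0.7563) = -0.0363
  (0,β): 0.04·log₂(1.9608) = 0.0389
  (0,γ): 0.21·log₂(1.0469) = 0.0139
  (1,α): 0.26·log₂(1.1255) = 0.0444
  (1,β): 0.02·log₂(0.5051) = -0.0197
  (1,γ): 0.38·log₂(0.9759) = -0.0134
Sum = 0.028 bits.

0.028 bits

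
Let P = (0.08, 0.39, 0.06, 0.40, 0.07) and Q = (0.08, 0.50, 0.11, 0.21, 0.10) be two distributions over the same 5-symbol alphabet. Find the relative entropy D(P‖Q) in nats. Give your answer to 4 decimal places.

D(P‖Q) = Σ p·ln(p/q).
  0.08·ln(0.08/0.08) = 0.00000
  0.39·ln(0.39/0.50) = -0.09690
  0.06·ln(0.06/0.11) = -0.03637
  0.40·ln(0.40/0.21) = 0.25774
  0.07·ln(0.07/0.10) = -0.02497
D(P‖Q) = 0.0995 nats.

0.0995 nats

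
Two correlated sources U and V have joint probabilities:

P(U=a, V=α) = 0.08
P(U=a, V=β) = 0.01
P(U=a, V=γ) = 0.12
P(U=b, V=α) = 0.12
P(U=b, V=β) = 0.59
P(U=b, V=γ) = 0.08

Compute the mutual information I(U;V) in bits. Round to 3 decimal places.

Marginals: p(U) = (0.2100, 0.7900), p(V) = (0.2000, 0.6000, 0.2000).
I(U;V) = H(U) + H(V) − H(U,V).
H(U) = 0.7415, H(V) = 1.3710, H(U,V) = 1.8327.
I(U;V) = 0.7415 + 1.3710 − 1.8327 = 0.280 bits.

0.280 bits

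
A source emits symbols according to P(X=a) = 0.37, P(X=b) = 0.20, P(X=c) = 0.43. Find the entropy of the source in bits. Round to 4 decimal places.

1.5187 bits

H(X) = −Σ p·log₂ p.
  −(0.37)·log₂(0.37) = 0.53073
  −(0.20)·log₂(0.20) = 0.46439
  −(0.43)·log₂(0.43) = 0.52356
Sum: 0.53073 + 0.46439 + 0.52356 = 1.5187 bits.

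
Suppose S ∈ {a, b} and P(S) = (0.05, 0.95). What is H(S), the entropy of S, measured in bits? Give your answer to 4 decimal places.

H(S) = −Σ p·log₂ p.
  −(0.05)·log₂(0.05) = 0.21610
  −(0.95)·log₂(0.95) = 0.07030
Sum: 0.21610 + 0.07030 = 0.2864 bits.

0.2864 bits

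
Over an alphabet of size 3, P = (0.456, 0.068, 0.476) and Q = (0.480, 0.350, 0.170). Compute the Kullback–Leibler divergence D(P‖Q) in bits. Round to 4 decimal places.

D(P‖Q) = Σ p·log₂(p/q).
  0.456·log₂(0.456/0.480) = -0.03374
  0.068·log₂(0.068/0.350) = -0.16073
  0.476·log₂(0.476/0.170) = 0.70706
D(P‖Q) = 0.5126 bits.

0.5126 bits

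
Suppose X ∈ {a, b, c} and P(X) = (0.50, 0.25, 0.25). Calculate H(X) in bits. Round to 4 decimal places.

H(X) = −Σ p·log₂ p.
  −(0.50)·log₂(0.50) = 0.50000
  −(0.25)·log₂(0.25) = 0.50000
  −(0.25)·log₂(0.25) = 0.50000
Sum: 0.50000 + 0.50000 + 0.50000 = 1.5000 bits.

1.5000 bits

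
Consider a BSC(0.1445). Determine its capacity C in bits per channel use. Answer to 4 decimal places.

Binary symmetric channel: C = 1 − h₂(ε) where h₂ is the binary entropy function.
h₂(0.1445) = −0.1445·log₂0.1445 − 0.8555·log₂0.8555 = 0.5959.
C = 1 − 0.5959 = 0.4041 bits per channel use.

0.4041 bits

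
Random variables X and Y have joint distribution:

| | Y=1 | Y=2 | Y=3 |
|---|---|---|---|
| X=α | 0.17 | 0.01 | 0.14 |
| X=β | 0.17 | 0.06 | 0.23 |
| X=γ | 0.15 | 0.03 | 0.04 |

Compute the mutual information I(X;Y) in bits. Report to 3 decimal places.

0.074 bits

Marginals: p(X) = (0.3200, 0.4600, 0.2200), p(Y) = (0.4900, 0.1000, 0.4100).
I(X;Y) = H(X) + H(Y) − H(X,Y).
H(X) = 1.5219, H(Y) = 1.3639, H(X,Y) = 2.8120.
I(X;Y) = 1.5219 + 1.3639 − 2.8120 = 0.074 bits.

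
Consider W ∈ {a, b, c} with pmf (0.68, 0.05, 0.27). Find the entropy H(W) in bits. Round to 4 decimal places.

H(W) = −Σ p·log₂ p.
  −(0.68)·log₂(0.68) = 0.37835
  −(0.05)·log₂(0.05) = 0.21610
  −(0.27)·log₂(0.27) = 0.51002
Sum: 0.37835 + 0.21610 + 0.51002 = 1.1045 bits.

1.1045 bits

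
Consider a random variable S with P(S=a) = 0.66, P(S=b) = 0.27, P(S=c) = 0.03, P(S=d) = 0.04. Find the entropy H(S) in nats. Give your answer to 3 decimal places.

0.862 nats

H(S) = −Σ p·ln p.
  −(0.66)·ln(0.66) = 0.2742
  −(0.27)·ln(0.27) = 0.3535
  −(0.03)·ln(0.03) = 0.1052
  −(0.04)·ln(0.04) = 0.1288
Sum: 0.2742 + 0.3535 + 0.1052 + 0.1288 = 0.862 nats.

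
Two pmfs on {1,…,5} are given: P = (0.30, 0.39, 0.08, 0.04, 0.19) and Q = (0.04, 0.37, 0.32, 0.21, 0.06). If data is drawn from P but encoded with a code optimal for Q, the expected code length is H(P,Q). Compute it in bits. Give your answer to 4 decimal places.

H(P,Q) = −Σ p·log₂ q.
  −0.30·log₂(0.04) = 1.39316
  −0.39·log₂(0.37) = 0.55942
  −0.08·log₂(0.32) = 0.13151
  −0.04·log₂(0.21) = 0.09006
  −0.19·log₂(0.06) = 0.77119
H(P,Q) = 2.9453 bits.

2.9453 bits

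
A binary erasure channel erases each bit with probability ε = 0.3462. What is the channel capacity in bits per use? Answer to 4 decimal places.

Binary erasure channel: capacity C = 1 − ε.
C = 1 − 0.3462 = 0.6538 bits per channel use.

0.6538 bits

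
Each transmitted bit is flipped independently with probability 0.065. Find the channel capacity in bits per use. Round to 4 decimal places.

0.6530 bits

Binary symmetric channel: C = 1 − h₂(ε) where h₂ is the binary entropy function.
h₂(0.065) = −0.065·log₂0.065 − 0.935·log₂0.935 = 0.3470.
C = 1 − 0.3470 = 0.6530 bits per channel use.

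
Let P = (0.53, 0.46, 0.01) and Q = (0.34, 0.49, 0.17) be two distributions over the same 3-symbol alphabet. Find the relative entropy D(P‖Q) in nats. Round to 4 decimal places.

0.1779 nats

D(P‖Q) = Σ p·ln(p/q).
  0.53·ln(0.53/0.34) = 0.23528
  0.46·ln(0.46/0.49) = -0.02906
  0.01·ln(0.01/0.17) = -0.02833
D(P‖Q) = 0.1779 nats.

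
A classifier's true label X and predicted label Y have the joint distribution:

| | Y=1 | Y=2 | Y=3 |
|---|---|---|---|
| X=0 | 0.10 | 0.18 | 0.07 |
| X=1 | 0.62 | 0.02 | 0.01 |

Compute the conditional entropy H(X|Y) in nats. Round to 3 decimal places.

Chain rule: H(X|Y) = H(X,Y) − H(Y).
Marginals: p(X) = (0.3500, 0.6500), p(Y) = (0.7200, 0.2000, 0.0800).
H(X,Y) = 1.1457 nats; H(Y) = 0.7605 nats.
H(X|Y) = 1.1457 − 0.7605 = 0.385 nats.

0.385 nats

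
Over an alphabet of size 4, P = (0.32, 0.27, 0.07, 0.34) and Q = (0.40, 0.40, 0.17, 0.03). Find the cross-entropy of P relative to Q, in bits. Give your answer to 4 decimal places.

H(P,Q) = −Σ p·log₂ q.
  −0.32·log₂(0.40) = 0.42302
  −0.27·log₂(0.40) = 0.35692
  −0.07·log₂(0.17) = 0.17895
  −0.34·log₂(0.03) = 1.72002
H(P,Q) = 2.6789 bits.

2.6789 bits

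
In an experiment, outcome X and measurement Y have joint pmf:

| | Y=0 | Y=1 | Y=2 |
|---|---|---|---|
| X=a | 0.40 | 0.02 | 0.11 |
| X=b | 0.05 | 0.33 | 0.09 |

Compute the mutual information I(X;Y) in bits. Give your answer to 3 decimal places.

Marginals: p(X) = (0.5300, 0.4700), p(Y) = (0.4500, 0.3500, 0.2000).
I(X;Y) = H(X) + H(Y) − H(X,Y).
H(X) = 0.9974, H(Y) = 1.5129, H(X,Y) = 2.0485.
I(X;Y) = 0.9974 + 1.5129 − 2.0485 = 0.462 bits.

0.462 bits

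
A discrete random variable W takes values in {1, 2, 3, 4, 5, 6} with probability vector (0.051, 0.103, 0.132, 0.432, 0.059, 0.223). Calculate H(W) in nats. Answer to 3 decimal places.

1.517 nats

H(W) = −Σ p·ln p.
  −(0.051)·ln(0.051) = 0.1518
  −(0.103)·ln(0.103) = 0.2341
  −(0.132)·ln(0.132) = 0.2673
  −(0.432)·ln(0.432) = 0.3626
  −(0.059)·ln(0.059) = 0.1670
  −(0.223)·ln(0.223) = 0.3346
Sum: 0.1518 + 0.2341 + 0.2673 + 0.3626 + 0.1670 + 0.3346 = 1.517 nats.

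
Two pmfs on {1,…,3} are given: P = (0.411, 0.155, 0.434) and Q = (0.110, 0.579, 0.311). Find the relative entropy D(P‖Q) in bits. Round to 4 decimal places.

0.6955 bits

D(P‖Q) = Σ p·log₂(p/q).
  0.411·log₂(0.411/0.110) = 0.78157
  0.155·log₂(0.155/0.579) = -0.29470
  0.434·log₂(0.434/0.311) = 0.20866
D(P‖Q) = 0.6955 bits.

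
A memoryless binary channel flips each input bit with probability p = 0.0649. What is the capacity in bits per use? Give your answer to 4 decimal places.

Binary symmetric channel: C = 1 − h₂(ε) where h₂ is the binary entropy function.
h₂(0.0649) = −0.0649·log₂0.0649 − 0.9351·log₂0.9351 = 0.3466.
C = 1 − 0.3466 = 0.6534 bits per channel use.

0.6534 bits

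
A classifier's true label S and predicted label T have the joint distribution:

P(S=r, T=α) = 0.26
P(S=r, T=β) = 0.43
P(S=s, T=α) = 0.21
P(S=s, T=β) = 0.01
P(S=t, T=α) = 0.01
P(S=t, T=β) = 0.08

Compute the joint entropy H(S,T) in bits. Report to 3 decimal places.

1.926 bits

H(S,T) = −Σ p(x,y)·log₂ p(x,y) over all 6 cells.
  cell (r,α): −0.26·log₂0.26 = 0.5053
  cell (r,β): −0.43·log₂0.43 = 0.5236
  cell (s,α): −0.21·log₂0.21 = 0.4728
  cell (s,β): −0.01·log₂0.01 = 0.0664
  cell (t,α): −0.01·log₂0.01 = 0.0664
  cell (t,β): −0.08·log₂0.08 = 0.2915
Sum = 1.926 bits.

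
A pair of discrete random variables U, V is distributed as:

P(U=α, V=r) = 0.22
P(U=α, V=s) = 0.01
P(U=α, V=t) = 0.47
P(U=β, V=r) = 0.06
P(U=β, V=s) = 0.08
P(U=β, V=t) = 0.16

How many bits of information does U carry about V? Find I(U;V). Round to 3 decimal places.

0.111 bits

Marginals: p(U) = (0.7000, 0.3000), p(V) = (0.2800, 0.0900, 0.6300).
I(U;V) = H(U) + H(V) − H(U,V).
H(U) = 0.8813, H(V) = 1.2468, H(U,V) = 2.0170.
I(U;V) = 0.8813 + 1.2468 − 2.0170 = 0.111 bits.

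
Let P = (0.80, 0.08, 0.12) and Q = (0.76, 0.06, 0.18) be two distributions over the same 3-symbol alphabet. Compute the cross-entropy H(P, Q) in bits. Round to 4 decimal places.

H(P,Q) = −Σ p·log₂ q.
  −0.80·log₂(0.76) = 0.31674
  −0.08·log₂(0.06) = 0.32471
  −0.12·log₂(0.18) = 0.29687
H(P,Q) = 0.9383 bits.

0.9383 bits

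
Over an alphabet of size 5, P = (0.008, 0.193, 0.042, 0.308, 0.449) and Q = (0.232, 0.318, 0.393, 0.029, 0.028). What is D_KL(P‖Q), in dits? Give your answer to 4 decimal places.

D(P‖Q) = Σ p·log₁₀(p/q).
  0.008·log₁₀(0.008/0.232) = -0.01170
  0.193·log₁₀(0.193/0.318) = -0.04186
  0.042·log₁₀(0.042/0.393) = -0.04079
  0.308·log₁₀(0.308/0.029) = 0.31606
  0.449·log₁₀(0.449/0.028) = 0.54108
D(P‖Q) = 0.7628 dits.

0.7628 dits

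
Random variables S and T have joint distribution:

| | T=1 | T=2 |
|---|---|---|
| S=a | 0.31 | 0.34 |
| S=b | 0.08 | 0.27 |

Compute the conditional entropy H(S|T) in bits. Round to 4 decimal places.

0.8897 bits

Marginals: p(S) = (0.6500, 0.3500), p(T) = (0.3900, 0.6100).
H(S|T) = Σ p(T) · H(S|T=·).
  T=1: p=0.3900, H(S|T=1) = 0.7321
  T=2: p=0.6100, H(S|T=2) = 0.9905
Weighted sum = 0.8897 bits.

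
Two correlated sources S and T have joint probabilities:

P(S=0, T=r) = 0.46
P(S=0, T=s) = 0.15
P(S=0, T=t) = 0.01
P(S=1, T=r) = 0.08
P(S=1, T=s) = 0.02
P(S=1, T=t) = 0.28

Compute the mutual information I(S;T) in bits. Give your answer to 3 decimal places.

Marginals: p(S) = (0.6200, 0.3800), p(T) = (0.5400, 0.1700, 0.2900).
I(S;T) = H(S) + H(T) − H(S,T).
H(S) = 0.9580, H(T) = 1.4325, H(S,T) = 1.9109.
I(S;T) = 0.9580 + 1.4325 − 1.9109 = 0.480 bits.

0.480 bits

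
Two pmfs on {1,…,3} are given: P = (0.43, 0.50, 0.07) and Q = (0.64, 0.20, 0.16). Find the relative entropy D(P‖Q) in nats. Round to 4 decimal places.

0.2293 nats

D(P‖Q) = Σ p·ln(p/q).
  0.43·ln(0.43/0.64) = -0.17100
  0.50·ln(0.50/0.20) = 0.45815
  0.07·ln(0.07/0.16) = -0.05787
D(P‖Q) = 0.2293 nats.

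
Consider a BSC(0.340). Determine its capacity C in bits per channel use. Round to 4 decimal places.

0.0752 bits

Binary symmetric channel: C = 1 − h₂(ε) where h₂ is the binary entropy function.
h₂(0.340) = −0.340·log₂0.340 − 0.660·log₂0.660 = 0.9248.
C = 1 − 0.9248 = 0.0752 bits per channel use.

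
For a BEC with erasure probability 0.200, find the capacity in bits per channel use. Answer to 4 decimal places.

Binary erasure channel: capacity C = 1 − ε.
C = 1 − 0.200 = 0.8000 bits per channel use.

0.8000 bits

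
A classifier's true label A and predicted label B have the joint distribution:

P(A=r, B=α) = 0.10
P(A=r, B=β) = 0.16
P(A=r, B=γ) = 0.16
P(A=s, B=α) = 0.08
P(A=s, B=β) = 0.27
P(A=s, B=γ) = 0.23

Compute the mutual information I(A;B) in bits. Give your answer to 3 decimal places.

Marginals: p(A) = (0.4200, 0.5800), p(B) = (0.1800, 0.4300, 0.3900).
I(A;B) = Σ p(x,y)·log₂[p(x,y)/(p(x)p(y))].
  (r,α): 0.10·log₂(1.3228) = 0.0404
  (r,β): 0.16·log₂(0.8859) = -0.0280
  (r,γ): 0.16·log₂(0.9768) = -0.0054
  (s,α): 0.08·log₂(0.7663) = -0.0307
  (s,β): 0.27·log₂(1.0826) = 0.0309
  (s,γ): 0.23·log₂(1.0168) = 0.0055
Sum = 0.013 bits.

0.013 bits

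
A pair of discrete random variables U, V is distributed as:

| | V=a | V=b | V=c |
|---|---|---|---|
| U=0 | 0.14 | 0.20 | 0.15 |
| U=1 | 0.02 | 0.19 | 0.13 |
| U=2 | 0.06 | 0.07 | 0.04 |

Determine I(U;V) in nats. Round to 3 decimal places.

Marginals: p(U) = (0.4900, 0.3400, 0.1700), p(V) = (0.2200, 0.4600, 0.3200).
I(U;V) = Σ p(x,y)·ln[p(x,y)/(p(x)p(y))].
  (0,a): 0.14·ln(1.2987) = 0.0366
  (0,b): 0.20·ln(0.8873) = -0.0239
  (0,c): 0.15·ln(0.9566) = -0.0067
  (1,a): 0.02·ln(0.2674) = -0.0264
  (1,b): 0.19·ln(1.2148) = 0.0370
  (1,c): 0.13·ln(1.1949) = 0.0231
  (2,a): 0.06·ln(1.6043) = 0.0284
  (2,b): 0.07·ln(0.8951) = -0.0078
  (2,c): 0.04·ln(0.7353) = -0.0123
Sum = 0.048 nats.

0.048 nats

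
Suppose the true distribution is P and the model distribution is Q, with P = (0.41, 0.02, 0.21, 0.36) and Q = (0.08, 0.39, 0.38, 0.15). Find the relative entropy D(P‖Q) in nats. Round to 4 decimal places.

0.8012 nats

D(P‖Q) = Σ p·ln(p/q).
  0.41·ln(0.41/0.08) = 0.66999
  0.02·ln(0.02/0.39) = -0.05941
  0.21·ln(0.21/0.38) = -0.12454
  0.36·ln(0.36/0.15) = 0.31517
D(P‖Q) = 0.8012 nats.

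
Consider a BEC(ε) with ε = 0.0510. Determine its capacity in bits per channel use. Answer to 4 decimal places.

0.9490 bits

Binary erasure channel: capacity C = 1 − ε.
C = 1 − 0.0510 = 0.9490 bits per channel use.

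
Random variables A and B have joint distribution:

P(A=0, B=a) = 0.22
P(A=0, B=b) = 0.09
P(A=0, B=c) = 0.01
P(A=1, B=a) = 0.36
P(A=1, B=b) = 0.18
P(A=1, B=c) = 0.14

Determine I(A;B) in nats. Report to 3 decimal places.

Marginals: p(A) = (0.3200, 0.6800), p(B) = (0.5800, 0.2700, 0.1500).
I(A;B) = H(A) + H(B) − H(A,B).
H(A) = 0.6269, H(B) = 0.9540, H(A,B) = 1.5476.
I(A;B) = 0.6269 + 0.9540 − 1.5476 = 0.033 nats.

0.033 nats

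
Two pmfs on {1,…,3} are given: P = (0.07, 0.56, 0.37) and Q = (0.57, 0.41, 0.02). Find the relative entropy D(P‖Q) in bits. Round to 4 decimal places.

D(P‖Q) = Σ p·log₂(p/q).
  0.07·log₂(0.07/0.57) = -0.21179
  0.56·log₂(0.56/0.41) = 0.25189
  0.37·log₂(0.37/0.02) = 1.55750
D(P‖Q) = 1.5976 bits.

1.5976 bits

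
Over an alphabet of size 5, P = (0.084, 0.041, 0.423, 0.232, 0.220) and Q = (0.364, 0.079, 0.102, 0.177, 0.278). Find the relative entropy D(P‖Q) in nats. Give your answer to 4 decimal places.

0.4629 nats

D(P‖Q) = Σ p·ln(p/q).
  0.084·ln(0.084/0.364) = -0.12317
  0.041·ln(0.041/0.079) = -0.02689
  0.423·ln(0.423/0.102) = 0.60167
  0.232·ln(0.232/0.177) = 0.06278
  0.220·ln(0.220/0.278) = -0.05148
D(P‖Q) = 0.4629 nats.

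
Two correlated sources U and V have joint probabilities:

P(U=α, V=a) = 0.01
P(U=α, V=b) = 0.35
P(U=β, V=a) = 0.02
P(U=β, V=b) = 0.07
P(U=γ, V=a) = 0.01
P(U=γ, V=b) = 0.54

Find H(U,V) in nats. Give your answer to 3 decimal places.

1.057 nats

H(U,V) = −Σ p(x,y)·ln p(x,y) over all 6 cells.
  cell (α,a): −0.01·ln0.01 = 0.0461
  cell (α,b): −0.35·ln0.35 = 0.3674
  cell (β,a): −0.02·ln0.02 = 0.0782
  cell (β,b): −0.07·ln0.07 = 0.1861
  cell (γ,a): −0.01·ln0.01 = 0.0461
  cell (γ,b): −0.54·ln0.54 = 0.3327
Sum = 1.057 nats.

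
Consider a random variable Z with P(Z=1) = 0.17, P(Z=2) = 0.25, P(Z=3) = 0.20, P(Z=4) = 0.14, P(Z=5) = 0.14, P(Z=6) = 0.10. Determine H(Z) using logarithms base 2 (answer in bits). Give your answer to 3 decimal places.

H(Z) = −Σ p·log₂ p.
  −(0.17)·log₂(0.17) = 0.4346
  −(0.25)·log₂(0.25) = 0.5000
  −(0.20)·log₂(0.20) = 0.4644
  −(0.14)·log₂(0.14) = 0.3971
  −(0.14)·log₂(0.14) = 0.3971
  −(0.10)·log₂(0.10) = 0.3322
Sum: 0.4346 + 0.5000 + 0.4644 + 0.3971 + 0.3971 + 0.3322 = 2.525 bits.

2.525 bits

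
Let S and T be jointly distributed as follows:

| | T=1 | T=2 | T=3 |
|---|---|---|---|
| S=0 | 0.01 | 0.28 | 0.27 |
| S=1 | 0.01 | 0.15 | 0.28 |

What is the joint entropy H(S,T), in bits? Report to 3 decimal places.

H(S,T) = −Σ p(x,y)·log₂ p(x,y) over all 6 cells.
  cell (0,1): −0.01·log₂0.01 = 0.0664
  cell (0,2): −0.28·log₂0.28 = 0.5142
  cell (0,3): −0.27·log₂0.27 = 0.5100
  cell (1,1): −0.01·log₂0.01 = 0.0664
  cell (1,2): −0.15·log₂0.15 = 0.4105
  cell (1,3): −0.28·log₂0.28 = 0.5142
Sum = 2.082 bits.

2.082 bits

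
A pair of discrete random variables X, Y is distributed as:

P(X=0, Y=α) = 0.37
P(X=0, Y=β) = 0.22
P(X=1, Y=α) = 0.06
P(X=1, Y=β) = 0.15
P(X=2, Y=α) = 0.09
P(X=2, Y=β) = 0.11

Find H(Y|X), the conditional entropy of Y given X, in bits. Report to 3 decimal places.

Chain rule: H(Y|X) = H(X,Y) − H(X).
Marginals: p(X) = (0.5900, 0.2100, 0.2000), p(Y) = (0.5200, 0.4800).
H(X,Y) = 2.3283 bits; H(X) = 1.3863 bits.
H(Y|X) = 2.3283 − 1.3863 = 0.942 bits.

0.942 bits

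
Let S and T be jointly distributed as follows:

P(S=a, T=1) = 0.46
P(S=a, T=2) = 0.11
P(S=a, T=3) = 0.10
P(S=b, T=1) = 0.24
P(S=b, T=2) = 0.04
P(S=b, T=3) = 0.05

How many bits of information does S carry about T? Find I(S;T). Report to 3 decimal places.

0.002 bits

Marginals: p(S) = (0.6700, 0.3300), p(T) = (0.7000, 0.1500, 0.1500).
I(S;T) = H(S) + H(T) − H(S,T).
H(S) = 0.9149, H(T) = 1.1813, H(S,T) = 2.0938.
I(S;T) = 0.9149 + 1.1813 − 2.0938 = 0.002 bits.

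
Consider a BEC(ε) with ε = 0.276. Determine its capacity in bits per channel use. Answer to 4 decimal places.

Binary erasure channel: capacity C = 1 − ε.
C = 1 − 0.276 = 0.7240 bits per channel use.

0.7240 bits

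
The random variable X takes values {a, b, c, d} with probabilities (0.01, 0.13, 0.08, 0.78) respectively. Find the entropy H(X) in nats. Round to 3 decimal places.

H(X) = −Σ p·ln p.
  −(0.01)·ln(0.01) = 0.0461
  −(0.13)·ln(0.13) = 0.2652
  −(0.08)·ln(0.08) = 0.2021
  −(0.78)·ln(0.78) = 0.1938
Sum: 0.0461 + 0.2652 + 0.2021 + 0.1938 = 0.707 nats.

0.707 nats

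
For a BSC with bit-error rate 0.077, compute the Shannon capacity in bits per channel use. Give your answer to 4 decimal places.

Binary symmetric channel: C = 1 − h₂(ε) where h₂ is the binary entropy function.
h₂(0.077) = −0.077·log₂0.077 − 0.923·log₂0.923 = 0.3915.
C = 1 − 0.3915 = 0.6085 bits per channel use.

0.6085 bits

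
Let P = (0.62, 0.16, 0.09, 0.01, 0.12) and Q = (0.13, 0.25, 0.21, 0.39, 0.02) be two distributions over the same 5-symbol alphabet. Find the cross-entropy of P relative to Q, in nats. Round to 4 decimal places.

H(P,Q) = −Σ p·ln q.
  −0.62·ln(0.13) = 1.26494
  −0.16·ln(0.25) = 0.22181
  −0.09·ln(0.21) = 0.14046
  −0.01·ln(0.39) = 0.00942
  −0.12·ln(0.02) = 0.46944
H(P,Q) = 2.1061 nats.

2.1061 nats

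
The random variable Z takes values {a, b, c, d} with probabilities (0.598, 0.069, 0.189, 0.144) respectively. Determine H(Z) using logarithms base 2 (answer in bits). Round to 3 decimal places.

1.567 bits

H(Z) = −Σ p·log₂ p.
  −(0.598)·log₂(0.598) = 0.4436
  −(0.069)·log₂(0.069) = 0.2662
  −(0.189)·log₂(0.189) = 0.4543
  −(0.144)·log₂(0.144) = 0.4026
Sum: 0.4436 + 0.2662 + 0.4543 + 0.4026 = 1.567 bits.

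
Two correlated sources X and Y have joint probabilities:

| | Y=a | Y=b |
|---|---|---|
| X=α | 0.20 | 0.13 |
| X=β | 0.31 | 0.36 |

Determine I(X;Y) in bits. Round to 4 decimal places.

0.0132 bits

Marginals: p(X) = (0.3300, 0.6700), p(Y) = (0.5100, 0.4900).
I(X;Y) = H(X) + H(Y) − H(X,Y).
H(X) = 0.9149, H(Y) = 0.9997, H(X,Y) = 1.9014.
I(X;Y) = 0.9149 + 0.9997 − 1.9014 = 0.0132 bits.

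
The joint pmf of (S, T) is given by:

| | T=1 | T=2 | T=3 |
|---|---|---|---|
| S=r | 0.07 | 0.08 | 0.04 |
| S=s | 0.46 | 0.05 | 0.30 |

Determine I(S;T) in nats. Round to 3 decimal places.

Marginals: p(S) = (0.1900, 0.8100), p(T) = (0.5300, 0.1300, 0.3400).
I(S;T) = H(S) + H(T) − H(S,T).
H(S) = 0.4862, H(T) = 0.9685, H(S,T) = 1.3851.
I(S;T) = 0.4862 + 0.9685 − 1.3851 = 0.070 nats.

0.070 nats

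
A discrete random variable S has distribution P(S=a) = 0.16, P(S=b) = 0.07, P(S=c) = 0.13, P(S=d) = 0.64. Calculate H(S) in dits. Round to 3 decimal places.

0.447 dits

H(S) = −Σ p·log₁₀ p.
  −(0.16)·log₁₀(0.16) = 0.1273
  −(0.07)·log₁₀(0.07) = 0.0808
  −(0.13)·log₁₀(0.13) = 0.1152
  −(0.64)·log₁₀(0.64) = 0.1240
Sum: 0.1273 + 0.0808 + 0.1152 + 0.1240 = 0.447 dits.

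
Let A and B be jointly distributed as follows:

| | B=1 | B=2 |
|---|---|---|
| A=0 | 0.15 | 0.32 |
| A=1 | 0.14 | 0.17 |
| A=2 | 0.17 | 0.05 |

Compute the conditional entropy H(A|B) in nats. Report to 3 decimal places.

Marginals: p(A) = (0.4700, 0.3100, 0.2200), p(B) = (0.4600, 0.5400).
H(A|B) = Σ p(B) · H(A|B=·).
  B=1: p=0.4600, H(A|B=1) = 1.0953
  B=2: p=0.5400, H(A|B=2) = 0.8943
Weighted sum = 0.987 nats.

0.987 nats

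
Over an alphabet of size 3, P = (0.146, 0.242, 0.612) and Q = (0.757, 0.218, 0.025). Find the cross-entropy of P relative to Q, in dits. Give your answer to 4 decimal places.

H(P,Q) = −Σ p·log₁₀ q.
  −0.146·log₁₀(0.757) = 0.01765
  −0.242·log₁₀(0.218) = 0.16009
  −0.612·log₁₀(0.025) = 0.98046
H(P,Q) = 1.1582 dits.

1.1582 dits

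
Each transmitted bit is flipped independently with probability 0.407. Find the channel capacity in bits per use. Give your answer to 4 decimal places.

0.0251 bits

Binary symmetric channel: C = 1 − h₂(ε) where h₂ is the binary entropy function.
h₂(0.407) = −0.407·log₂0.407 − 0.593·log₂0.593 = 0.9749.
C = 1 − 0.9749 = 0.0251 bits per channel use.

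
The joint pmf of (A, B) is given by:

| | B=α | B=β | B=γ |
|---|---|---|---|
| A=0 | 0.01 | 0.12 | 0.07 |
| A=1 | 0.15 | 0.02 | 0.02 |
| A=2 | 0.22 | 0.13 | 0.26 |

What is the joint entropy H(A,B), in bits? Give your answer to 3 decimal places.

H(A,B) = −Σ p(x,y)·log₂ p(x,y) over all 9 cells.
  cell (0,α): −0.01·log₂0.01 = 0.0664
  cell (0,β): −0.12·log₂0.12 = 0.3671
  cell (0,γ): −0.07·log₂0.07 = 0.2686
  cell (1,α): −0.15·log₂0.15 = 0.4105
  cell (1,β): −0.02·log₂0.02 = 0.1129
  cell (1,γ): −0.02·log₂0.02 = 0.1129
  cell (2,α): −0.22·log₂0.22 = 0.4806
  cell (2,β): −0.13·log₂0.13 = 0.3826
  cell (2,γ): −0.26·log₂0.26 = 0.5053
Sum = 2.707 bits.

2.707 bits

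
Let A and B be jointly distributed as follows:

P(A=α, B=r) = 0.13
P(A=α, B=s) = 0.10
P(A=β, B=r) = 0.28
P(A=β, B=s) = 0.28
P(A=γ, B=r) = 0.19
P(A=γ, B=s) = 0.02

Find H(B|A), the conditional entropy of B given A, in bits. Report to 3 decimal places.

0.882 bits

Chain rule: H(B|A) = H(A,B) − H(A).
Marginals: p(A) = (0.2300, 0.5600, 0.2100), p(B) = (0.6000, 0.4000).
H(A,B) = 2.3114 bits; H(A) = 1.4289 bits.
H(B|A) = 2.3114 − 1.4289 = 0.882 bits.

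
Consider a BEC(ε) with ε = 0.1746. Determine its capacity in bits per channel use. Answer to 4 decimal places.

Binary erasure channel: capacity C = 1 − ε.
C = 1 − 0.1746 = 0.8254 bits per channel use.

0.8254 bits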